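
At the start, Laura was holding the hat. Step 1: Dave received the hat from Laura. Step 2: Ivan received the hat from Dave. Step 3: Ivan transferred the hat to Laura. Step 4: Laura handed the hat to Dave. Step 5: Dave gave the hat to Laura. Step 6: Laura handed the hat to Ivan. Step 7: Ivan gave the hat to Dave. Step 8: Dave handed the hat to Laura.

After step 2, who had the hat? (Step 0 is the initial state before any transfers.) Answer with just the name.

Answer: Ivan

Derivation:
Tracking the hat holder through step 2:
After step 0 (start): Laura
After step 1: Dave
After step 2: Ivan

At step 2, the holder is Ivan.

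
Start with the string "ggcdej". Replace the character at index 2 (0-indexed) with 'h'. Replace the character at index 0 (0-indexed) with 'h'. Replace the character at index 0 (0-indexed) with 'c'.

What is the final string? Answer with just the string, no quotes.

Applying each edit step by step:
Start: "ggcdej"
Op 1 (replace idx 2: 'c' -> 'h'): "ggcdej" -> "gghdej"
Op 2 (replace idx 0: 'g' -> 'h'): "gghdej" -> "hghdej"
Op 3 (replace idx 0: 'h' -> 'c'): "hghdej" -> "cghdej"

Answer: cghdej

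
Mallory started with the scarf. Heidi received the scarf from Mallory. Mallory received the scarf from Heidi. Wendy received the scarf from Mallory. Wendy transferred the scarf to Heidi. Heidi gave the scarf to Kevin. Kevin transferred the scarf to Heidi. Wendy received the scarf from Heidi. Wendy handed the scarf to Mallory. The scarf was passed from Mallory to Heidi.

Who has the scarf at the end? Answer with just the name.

Tracking the scarf through each event:
Start: Mallory has the scarf.
After event 1: Heidi has the scarf.
After event 2: Mallory has the scarf.
After event 3: Wendy has the scarf.
After event 4: Heidi has the scarf.
After event 5: Kevin has the scarf.
After event 6: Heidi has the scarf.
After event 7: Wendy has the scarf.
After event 8: Mallory has the scarf.
After event 9: Heidi has the scarf.

Answer: Heidi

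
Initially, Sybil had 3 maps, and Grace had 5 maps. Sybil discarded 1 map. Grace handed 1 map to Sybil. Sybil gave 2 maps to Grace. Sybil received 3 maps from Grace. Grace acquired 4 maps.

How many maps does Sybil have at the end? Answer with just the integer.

Tracking counts step by step:
Start: Sybil=3, Grace=5
Event 1 (Sybil -1): Sybil: 3 -> 2. State: Sybil=2, Grace=5
Event 2 (Grace -> Sybil, 1): Grace: 5 -> 4, Sybil: 2 -> 3. State: Sybil=3, Grace=4
Event 3 (Sybil -> Grace, 2): Sybil: 3 -> 1, Grace: 4 -> 6. State: Sybil=1, Grace=6
Event 4 (Grace -> Sybil, 3): Grace: 6 -> 3, Sybil: 1 -> 4. State: Sybil=4, Grace=3
Event 5 (Grace +4): Grace: 3 -> 7. State: Sybil=4, Grace=7

Sybil's final count: 4

Answer: 4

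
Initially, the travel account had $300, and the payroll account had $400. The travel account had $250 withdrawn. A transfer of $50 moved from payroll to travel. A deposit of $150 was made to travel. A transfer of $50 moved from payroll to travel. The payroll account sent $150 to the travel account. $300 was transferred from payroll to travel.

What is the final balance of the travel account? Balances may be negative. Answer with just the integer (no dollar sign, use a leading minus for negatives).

Answer: 750

Derivation:
Tracking account balances step by step:
Start: travel=300, payroll=400
Event 1 (withdraw 250 from travel): travel: 300 - 250 = 50. Balances: travel=50, payroll=400
Event 2 (transfer 50 payroll -> travel): payroll: 400 - 50 = 350, travel: 50 + 50 = 100. Balances: travel=100, payroll=350
Event 3 (deposit 150 to travel): travel: 100 + 150 = 250. Balances: travel=250, payroll=350
Event 4 (transfer 50 payroll -> travel): payroll: 350 - 50 = 300, travel: 250 + 50 = 300. Balances: travel=300, payroll=300
Event 5 (transfer 150 payroll -> travel): payroll: 300 - 150 = 150, travel: 300 + 150 = 450. Balances: travel=450, payroll=150
Event 6 (transfer 300 payroll -> travel): payroll: 150 - 300 = -150, travel: 450 + 300 = 750. Balances: travel=750, payroll=-150

Final balance of travel: 750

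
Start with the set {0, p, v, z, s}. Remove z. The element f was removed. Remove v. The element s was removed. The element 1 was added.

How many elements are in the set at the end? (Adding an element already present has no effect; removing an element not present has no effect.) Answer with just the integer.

Tracking the set through each operation:
Start: {0, p, s, v, z}
Event 1 (remove z): removed. Set: {0, p, s, v}
Event 2 (remove f): not present, no change. Set: {0, p, s, v}
Event 3 (remove v): removed. Set: {0, p, s}
Event 4 (remove s): removed. Set: {0, p}
Event 5 (add 1): added. Set: {0, 1, p}

Final set: {0, 1, p} (size 3)

Answer: 3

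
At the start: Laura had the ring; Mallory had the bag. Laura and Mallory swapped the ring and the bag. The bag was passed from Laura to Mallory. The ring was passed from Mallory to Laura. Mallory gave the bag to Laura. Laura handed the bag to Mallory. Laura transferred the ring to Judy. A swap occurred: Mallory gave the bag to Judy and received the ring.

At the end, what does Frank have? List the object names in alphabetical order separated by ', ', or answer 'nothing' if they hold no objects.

Answer: nothing

Derivation:
Tracking all object holders:
Start: ring:Laura, bag:Mallory
Event 1 (swap ring<->bag: now ring:Mallory, bag:Laura). State: ring:Mallory, bag:Laura
Event 2 (give bag: Laura -> Mallory). State: ring:Mallory, bag:Mallory
Event 3 (give ring: Mallory -> Laura). State: ring:Laura, bag:Mallory
Event 4 (give bag: Mallory -> Laura). State: ring:Laura, bag:Laura
Event 5 (give bag: Laura -> Mallory). State: ring:Laura, bag:Mallory
Event 6 (give ring: Laura -> Judy). State: ring:Judy, bag:Mallory
Event 7 (swap bag<->ring: now bag:Judy, ring:Mallory). State: ring:Mallory, bag:Judy

Final state: ring:Mallory, bag:Judy
Frank holds: (nothing).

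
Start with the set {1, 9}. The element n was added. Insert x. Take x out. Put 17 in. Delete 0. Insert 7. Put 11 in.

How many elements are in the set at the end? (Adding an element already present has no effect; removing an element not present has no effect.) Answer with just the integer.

Answer: 6

Derivation:
Tracking the set through each operation:
Start: {1, 9}
Event 1 (add n): added. Set: {1, 9, n}
Event 2 (add x): added. Set: {1, 9, n, x}
Event 3 (remove x): removed. Set: {1, 9, n}
Event 4 (add 17): added. Set: {1, 17, 9, n}
Event 5 (remove 0): not present, no change. Set: {1, 17, 9, n}
Event 6 (add 7): added. Set: {1, 17, 7, 9, n}
Event 7 (add 11): added. Set: {1, 11, 17, 7, 9, n}

Final set: {1, 11, 17, 7, 9, n} (size 6)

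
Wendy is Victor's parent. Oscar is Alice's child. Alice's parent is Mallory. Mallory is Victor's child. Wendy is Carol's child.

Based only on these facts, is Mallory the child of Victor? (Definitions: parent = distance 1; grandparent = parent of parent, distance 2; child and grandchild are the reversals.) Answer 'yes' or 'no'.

Answer: yes

Derivation:
Reconstructing the parent chain from the given facts:
  Carol -> Wendy -> Victor -> Mallory -> Alice -> Oscar
(each arrow means 'parent of the next')
Positions in the chain (0 = top):
  position of Carol: 0
  position of Wendy: 1
  position of Victor: 2
  position of Mallory: 3
  position of Alice: 4
  position of Oscar: 5

Mallory is at position 3, Victor is at position 2; signed distance (j - i) = -1.
'child' requires j - i = -1. Actual distance is -1, so the relation HOLDS.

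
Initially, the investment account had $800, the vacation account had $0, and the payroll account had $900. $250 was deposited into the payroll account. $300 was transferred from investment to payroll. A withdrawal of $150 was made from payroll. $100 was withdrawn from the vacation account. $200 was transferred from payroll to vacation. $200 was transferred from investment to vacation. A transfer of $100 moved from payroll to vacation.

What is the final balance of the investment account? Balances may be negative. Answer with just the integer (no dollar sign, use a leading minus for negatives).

Tracking account balances step by step:
Start: investment=800, vacation=0, payroll=900
Event 1 (deposit 250 to payroll): payroll: 900 + 250 = 1150. Balances: investment=800, vacation=0, payroll=1150
Event 2 (transfer 300 investment -> payroll): investment: 800 - 300 = 500, payroll: 1150 + 300 = 1450. Balances: investment=500, vacation=0, payroll=1450
Event 3 (withdraw 150 from payroll): payroll: 1450 - 150 = 1300. Balances: investment=500, vacation=0, payroll=1300
Event 4 (withdraw 100 from vacation): vacation: 0 - 100 = -100. Balances: investment=500, vacation=-100, payroll=1300
Event 5 (transfer 200 payroll -> vacation): payroll: 1300 - 200 = 1100, vacation: -100 + 200 = 100. Balances: investment=500, vacation=100, payroll=1100
Event 6 (transfer 200 investment -> vacation): investment: 500 - 200 = 300, vacation: 100 + 200 = 300. Balances: investment=300, vacation=300, payroll=1100
Event 7 (transfer 100 payroll -> vacation): payroll: 1100 - 100 = 1000, vacation: 300 + 100 = 400. Balances: investment=300, vacation=400, payroll=1000

Final balance of investment: 300

Answer: 300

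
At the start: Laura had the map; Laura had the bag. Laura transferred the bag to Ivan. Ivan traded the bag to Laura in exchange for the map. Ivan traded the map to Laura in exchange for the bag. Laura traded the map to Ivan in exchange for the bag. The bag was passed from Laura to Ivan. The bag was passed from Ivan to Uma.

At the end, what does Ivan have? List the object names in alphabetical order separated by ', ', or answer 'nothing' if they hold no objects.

Answer: map

Derivation:
Tracking all object holders:
Start: map:Laura, bag:Laura
Event 1 (give bag: Laura -> Ivan). State: map:Laura, bag:Ivan
Event 2 (swap bag<->map: now bag:Laura, map:Ivan). State: map:Ivan, bag:Laura
Event 3 (swap map<->bag: now map:Laura, bag:Ivan). State: map:Laura, bag:Ivan
Event 4 (swap map<->bag: now map:Ivan, bag:Laura). State: map:Ivan, bag:Laura
Event 5 (give bag: Laura -> Ivan). State: map:Ivan, bag:Ivan
Event 6 (give bag: Ivan -> Uma). State: map:Ivan, bag:Uma

Final state: map:Ivan, bag:Uma
Ivan holds: map.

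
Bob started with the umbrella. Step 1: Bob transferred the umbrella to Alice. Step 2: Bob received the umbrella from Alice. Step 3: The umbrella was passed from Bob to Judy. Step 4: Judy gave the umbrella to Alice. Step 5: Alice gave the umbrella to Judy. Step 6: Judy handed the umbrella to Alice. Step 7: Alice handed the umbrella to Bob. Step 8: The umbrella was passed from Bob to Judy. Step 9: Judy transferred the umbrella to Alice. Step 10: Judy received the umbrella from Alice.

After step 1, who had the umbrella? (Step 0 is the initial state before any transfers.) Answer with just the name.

Tracking the umbrella holder through step 1:
After step 0 (start): Bob
After step 1: Alice

At step 1, the holder is Alice.

Answer: Alice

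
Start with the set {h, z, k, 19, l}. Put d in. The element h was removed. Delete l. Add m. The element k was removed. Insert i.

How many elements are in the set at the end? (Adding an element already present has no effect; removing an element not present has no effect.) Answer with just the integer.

Answer: 5

Derivation:
Tracking the set through each operation:
Start: {19, h, k, l, z}
Event 1 (add d): added. Set: {19, d, h, k, l, z}
Event 2 (remove h): removed. Set: {19, d, k, l, z}
Event 3 (remove l): removed. Set: {19, d, k, z}
Event 4 (add m): added. Set: {19, d, k, m, z}
Event 5 (remove k): removed. Set: {19, d, m, z}
Event 6 (add i): added. Set: {19, d, i, m, z}

Final set: {19, d, i, m, z} (size 5)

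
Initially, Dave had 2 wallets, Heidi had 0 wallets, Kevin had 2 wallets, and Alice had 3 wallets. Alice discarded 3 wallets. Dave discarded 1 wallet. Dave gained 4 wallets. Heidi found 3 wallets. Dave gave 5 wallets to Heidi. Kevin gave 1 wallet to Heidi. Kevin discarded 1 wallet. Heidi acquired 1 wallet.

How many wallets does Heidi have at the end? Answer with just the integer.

Answer: 10

Derivation:
Tracking counts step by step:
Start: Dave=2, Heidi=0, Kevin=2, Alice=3
Event 1 (Alice -3): Alice: 3 -> 0. State: Dave=2, Heidi=0, Kevin=2, Alice=0
Event 2 (Dave -1): Dave: 2 -> 1. State: Dave=1, Heidi=0, Kevin=2, Alice=0
Event 3 (Dave +4): Dave: 1 -> 5. State: Dave=5, Heidi=0, Kevin=2, Alice=0
Event 4 (Heidi +3): Heidi: 0 -> 3. State: Dave=5, Heidi=3, Kevin=2, Alice=0
Event 5 (Dave -> Heidi, 5): Dave: 5 -> 0, Heidi: 3 -> 8. State: Dave=0, Heidi=8, Kevin=2, Alice=0
Event 6 (Kevin -> Heidi, 1): Kevin: 2 -> 1, Heidi: 8 -> 9. State: Dave=0, Heidi=9, Kevin=1, Alice=0
Event 7 (Kevin -1): Kevin: 1 -> 0. State: Dave=0, Heidi=9, Kevin=0, Alice=0
Event 8 (Heidi +1): Heidi: 9 -> 10. State: Dave=0, Heidi=10, Kevin=0, Alice=0

Heidi's final count: 10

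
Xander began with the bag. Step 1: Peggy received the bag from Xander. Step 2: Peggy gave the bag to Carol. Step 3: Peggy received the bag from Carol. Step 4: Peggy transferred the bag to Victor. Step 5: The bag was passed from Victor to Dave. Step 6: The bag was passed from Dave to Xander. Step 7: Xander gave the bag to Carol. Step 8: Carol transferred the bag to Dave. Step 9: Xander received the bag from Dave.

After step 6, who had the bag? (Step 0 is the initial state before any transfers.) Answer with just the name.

Tracking the bag holder through step 6:
After step 0 (start): Xander
After step 1: Peggy
After step 2: Carol
After step 3: Peggy
After step 4: Victor
After step 5: Dave
After step 6: Xander

At step 6, the holder is Xander.

Answer: Xander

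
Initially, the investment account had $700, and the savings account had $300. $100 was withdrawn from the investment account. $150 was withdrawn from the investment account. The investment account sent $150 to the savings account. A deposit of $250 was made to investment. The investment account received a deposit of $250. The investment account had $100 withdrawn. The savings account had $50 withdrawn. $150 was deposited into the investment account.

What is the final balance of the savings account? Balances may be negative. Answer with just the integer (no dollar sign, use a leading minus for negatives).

Tracking account balances step by step:
Start: investment=700, savings=300
Event 1 (withdraw 100 from investment): investment: 700 - 100 = 600. Balances: investment=600, savings=300
Event 2 (withdraw 150 from investment): investment: 600 - 150 = 450. Balances: investment=450, savings=300
Event 3 (transfer 150 investment -> savings): investment: 450 - 150 = 300, savings: 300 + 150 = 450. Balances: investment=300, savings=450
Event 4 (deposit 250 to investment): investment: 300 + 250 = 550. Balances: investment=550, savings=450
Event 5 (deposit 250 to investment): investment: 550 + 250 = 800. Balances: investment=800, savings=450
Event 6 (withdraw 100 from investment): investment: 800 - 100 = 700. Balances: investment=700, savings=450
Event 7 (withdraw 50 from savings): savings: 450 - 50 = 400. Balances: investment=700, savings=400
Event 8 (deposit 150 to investment): investment: 700 + 150 = 850. Balances: investment=850, savings=400

Final balance of savings: 400

Answer: 400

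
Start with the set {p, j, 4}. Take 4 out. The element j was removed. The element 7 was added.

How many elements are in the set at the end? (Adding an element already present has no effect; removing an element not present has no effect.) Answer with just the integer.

Tracking the set through each operation:
Start: {4, j, p}
Event 1 (remove 4): removed. Set: {j, p}
Event 2 (remove j): removed. Set: {p}
Event 3 (add 7): added. Set: {7, p}

Final set: {7, p} (size 2)

Answer: 2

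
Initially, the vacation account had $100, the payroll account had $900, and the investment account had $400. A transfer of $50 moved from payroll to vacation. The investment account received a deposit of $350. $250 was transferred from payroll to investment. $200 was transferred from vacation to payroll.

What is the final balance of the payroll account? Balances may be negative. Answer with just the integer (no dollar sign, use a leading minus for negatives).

Answer: 800

Derivation:
Tracking account balances step by step:
Start: vacation=100, payroll=900, investment=400
Event 1 (transfer 50 payroll -> vacation): payroll: 900 - 50 = 850, vacation: 100 + 50 = 150. Balances: vacation=150, payroll=850, investment=400
Event 2 (deposit 350 to investment): investment: 400 + 350 = 750. Balances: vacation=150, payroll=850, investment=750
Event 3 (transfer 250 payroll -> investment): payroll: 850 - 250 = 600, investment: 750 + 250 = 1000. Balances: vacation=150, payroll=600, investment=1000
Event 4 (transfer 200 vacation -> payroll): vacation: 150 - 200 = -50, payroll: 600 + 200 = 800. Balances: vacation=-50, payroll=800, investment=1000

Final balance of payroll: 800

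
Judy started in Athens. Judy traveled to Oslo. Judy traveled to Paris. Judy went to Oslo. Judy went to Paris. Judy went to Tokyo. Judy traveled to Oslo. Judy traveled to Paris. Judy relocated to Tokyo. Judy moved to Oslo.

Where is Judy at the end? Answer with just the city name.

Tracking Judy's location:
Start: Judy is in Athens.
After move 1: Athens -> Oslo. Judy is in Oslo.
After move 2: Oslo -> Paris. Judy is in Paris.
After move 3: Paris -> Oslo. Judy is in Oslo.
After move 4: Oslo -> Paris. Judy is in Paris.
After move 5: Paris -> Tokyo. Judy is in Tokyo.
After move 6: Tokyo -> Oslo. Judy is in Oslo.
After move 7: Oslo -> Paris. Judy is in Paris.
After move 8: Paris -> Tokyo. Judy is in Tokyo.
After move 9: Tokyo -> Oslo. Judy is in Oslo.

Answer: Oslo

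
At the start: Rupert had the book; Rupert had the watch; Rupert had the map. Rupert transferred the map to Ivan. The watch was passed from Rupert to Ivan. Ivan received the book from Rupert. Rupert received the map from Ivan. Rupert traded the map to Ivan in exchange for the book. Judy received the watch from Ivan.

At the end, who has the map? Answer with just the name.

Tracking all object holders:
Start: book:Rupert, watch:Rupert, map:Rupert
Event 1 (give map: Rupert -> Ivan). State: book:Rupert, watch:Rupert, map:Ivan
Event 2 (give watch: Rupert -> Ivan). State: book:Rupert, watch:Ivan, map:Ivan
Event 3 (give book: Rupert -> Ivan). State: book:Ivan, watch:Ivan, map:Ivan
Event 4 (give map: Ivan -> Rupert). State: book:Ivan, watch:Ivan, map:Rupert
Event 5 (swap map<->book: now map:Ivan, book:Rupert). State: book:Rupert, watch:Ivan, map:Ivan
Event 6 (give watch: Ivan -> Judy). State: book:Rupert, watch:Judy, map:Ivan

Final state: book:Rupert, watch:Judy, map:Ivan
The map is held by Ivan.

Answer: Ivan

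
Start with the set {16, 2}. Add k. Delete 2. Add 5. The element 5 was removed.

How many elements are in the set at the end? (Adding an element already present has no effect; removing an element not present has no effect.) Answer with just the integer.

Tracking the set through each operation:
Start: {16, 2}
Event 1 (add k): added. Set: {16, 2, k}
Event 2 (remove 2): removed. Set: {16, k}
Event 3 (add 5): added. Set: {16, 5, k}
Event 4 (remove 5): removed. Set: {16, k}

Final set: {16, k} (size 2)

Answer: 2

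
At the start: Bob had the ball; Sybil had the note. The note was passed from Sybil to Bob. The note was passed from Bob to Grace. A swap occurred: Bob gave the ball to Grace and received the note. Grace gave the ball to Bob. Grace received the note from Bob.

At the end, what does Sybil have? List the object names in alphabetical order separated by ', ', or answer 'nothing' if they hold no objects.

Answer: nothing

Derivation:
Tracking all object holders:
Start: ball:Bob, note:Sybil
Event 1 (give note: Sybil -> Bob). State: ball:Bob, note:Bob
Event 2 (give note: Bob -> Grace). State: ball:Bob, note:Grace
Event 3 (swap ball<->note: now ball:Grace, note:Bob). State: ball:Grace, note:Bob
Event 4 (give ball: Grace -> Bob). State: ball:Bob, note:Bob
Event 5 (give note: Bob -> Grace). State: ball:Bob, note:Grace

Final state: ball:Bob, note:Grace
Sybil holds: (nothing).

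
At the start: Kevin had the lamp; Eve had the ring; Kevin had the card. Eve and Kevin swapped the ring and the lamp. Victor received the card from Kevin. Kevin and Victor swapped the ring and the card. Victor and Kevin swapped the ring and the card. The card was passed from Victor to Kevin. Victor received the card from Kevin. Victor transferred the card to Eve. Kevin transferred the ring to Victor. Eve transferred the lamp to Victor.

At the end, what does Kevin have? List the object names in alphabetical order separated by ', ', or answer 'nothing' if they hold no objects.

Answer: nothing

Derivation:
Tracking all object holders:
Start: lamp:Kevin, ring:Eve, card:Kevin
Event 1 (swap ring<->lamp: now ring:Kevin, lamp:Eve). State: lamp:Eve, ring:Kevin, card:Kevin
Event 2 (give card: Kevin -> Victor). State: lamp:Eve, ring:Kevin, card:Victor
Event 3 (swap ring<->card: now ring:Victor, card:Kevin). State: lamp:Eve, ring:Victor, card:Kevin
Event 4 (swap ring<->card: now ring:Kevin, card:Victor). State: lamp:Eve, ring:Kevin, card:Victor
Event 5 (give card: Victor -> Kevin). State: lamp:Eve, ring:Kevin, card:Kevin
Event 6 (give card: Kevin -> Victor). State: lamp:Eve, ring:Kevin, card:Victor
Event 7 (give card: Victor -> Eve). State: lamp:Eve, ring:Kevin, card:Eve
Event 8 (give ring: Kevin -> Victor). State: lamp:Eve, ring:Victor, card:Eve
Event 9 (give lamp: Eve -> Victor). State: lamp:Victor, ring:Victor, card:Eve

Final state: lamp:Victor, ring:Victor, card:Eve
Kevin holds: (nothing).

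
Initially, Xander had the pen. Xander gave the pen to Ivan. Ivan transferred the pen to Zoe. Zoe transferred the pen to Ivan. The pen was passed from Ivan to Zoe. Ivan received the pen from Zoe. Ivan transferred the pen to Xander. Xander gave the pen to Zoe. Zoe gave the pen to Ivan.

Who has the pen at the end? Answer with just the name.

Answer: Ivan

Derivation:
Tracking the pen through each event:
Start: Xander has the pen.
After event 1: Ivan has the pen.
After event 2: Zoe has the pen.
After event 3: Ivan has the pen.
After event 4: Zoe has the pen.
After event 5: Ivan has the pen.
After event 6: Xander has the pen.
After event 7: Zoe has the pen.
After event 8: Ivan has the pen.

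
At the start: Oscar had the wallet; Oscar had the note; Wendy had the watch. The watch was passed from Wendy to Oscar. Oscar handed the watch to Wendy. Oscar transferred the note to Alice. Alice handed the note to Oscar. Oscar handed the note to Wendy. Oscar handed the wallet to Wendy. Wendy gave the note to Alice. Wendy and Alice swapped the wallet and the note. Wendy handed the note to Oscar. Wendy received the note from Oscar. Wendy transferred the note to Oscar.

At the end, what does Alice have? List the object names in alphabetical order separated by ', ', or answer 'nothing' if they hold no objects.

Answer: wallet

Derivation:
Tracking all object holders:
Start: wallet:Oscar, note:Oscar, watch:Wendy
Event 1 (give watch: Wendy -> Oscar). State: wallet:Oscar, note:Oscar, watch:Oscar
Event 2 (give watch: Oscar -> Wendy). State: wallet:Oscar, note:Oscar, watch:Wendy
Event 3 (give note: Oscar -> Alice). State: wallet:Oscar, note:Alice, watch:Wendy
Event 4 (give note: Alice -> Oscar). State: wallet:Oscar, note:Oscar, watch:Wendy
Event 5 (give note: Oscar -> Wendy). State: wallet:Oscar, note:Wendy, watch:Wendy
Event 6 (give wallet: Oscar -> Wendy). State: wallet:Wendy, note:Wendy, watch:Wendy
Event 7 (give note: Wendy -> Alice). State: wallet:Wendy, note:Alice, watch:Wendy
Event 8 (swap wallet<->note: now wallet:Alice, note:Wendy). State: wallet:Alice, note:Wendy, watch:Wendy
Event 9 (give note: Wendy -> Oscar). State: wallet:Alice, note:Oscar, watch:Wendy
Event 10 (give note: Oscar -> Wendy). State: wallet:Alice, note:Wendy, watch:Wendy
Event 11 (give note: Wendy -> Oscar). State: wallet:Alice, note:Oscar, watch:Wendy

Final state: wallet:Alice, note:Oscar, watch:Wendy
Alice holds: wallet.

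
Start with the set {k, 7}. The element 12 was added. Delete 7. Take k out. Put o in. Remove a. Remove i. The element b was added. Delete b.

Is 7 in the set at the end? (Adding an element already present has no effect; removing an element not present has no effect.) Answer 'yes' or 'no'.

Tracking the set through each operation:
Start: {7, k}
Event 1 (add 12): added. Set: {12, 7, k}
Event 2 (remove 7): removed. Set: {12, k}
Event 3 (remove k): removed. Set: {12}
Event 4 (add o): added. Set: {12, o}
Event 5 (remove a): not present, no change. Set: {12, o}
Event 6 (remove i): not present, no change. Set: {12, o}
Event 7 (add b): added. Set: {12, b, o}
Event 8 (remove b): removed. Set: {12, o}

Final set: {12, o} (size 2)
7 is NOT in the final set.

Answer: no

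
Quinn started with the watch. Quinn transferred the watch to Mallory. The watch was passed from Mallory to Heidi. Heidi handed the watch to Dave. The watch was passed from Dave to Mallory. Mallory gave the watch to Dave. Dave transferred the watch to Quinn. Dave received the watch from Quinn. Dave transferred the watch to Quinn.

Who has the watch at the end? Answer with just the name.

Answer: Quinn

Derivation:
Tracking the watch through each event:
Start: Quinn has the watch.
After event 1: Mallory has the watch.
After event 2: Heidi has the watch.
After event 3: Dave has the watch.
After event 4: Mallory has the watch.
After event 5: Dave has the watch.
After event 6: Quinn has the watch.
After event 7: Dave has the watch.
After event 8: Quinn has the watch.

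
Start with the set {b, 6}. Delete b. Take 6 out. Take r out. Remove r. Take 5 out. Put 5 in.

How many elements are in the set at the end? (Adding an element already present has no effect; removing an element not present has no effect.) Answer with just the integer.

Answer: 1

Derivation:
Tracking the set through each operation:
Start: {6, b}
Event 1 (remove b): removed. Set: {6}
Event 2 (remove 6): removed. Set: {}
Event 3 (remove r): not present, no change. Set: {}
Event 4 (remove r): not present, no change. Set: {}
Event 5 (remove 5): not present, no change. Set: {}
Event 6 (add 5): added. Set: {5}

Final set: {5} (size 1)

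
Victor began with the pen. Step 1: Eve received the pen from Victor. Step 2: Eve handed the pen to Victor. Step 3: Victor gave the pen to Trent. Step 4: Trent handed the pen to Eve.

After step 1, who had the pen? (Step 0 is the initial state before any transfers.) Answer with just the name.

Answer: Eve

Derivation:
Tracking the pen holder through step 1:
After step 0 (start): Victor
After step 1: Eve

At step 1, the holder is Eve.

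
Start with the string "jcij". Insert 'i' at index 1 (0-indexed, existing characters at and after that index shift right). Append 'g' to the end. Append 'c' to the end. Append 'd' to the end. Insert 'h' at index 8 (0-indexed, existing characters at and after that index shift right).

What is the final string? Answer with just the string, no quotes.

Answer: jicijgcdh

Derivation:
Applying each edit step by step:
Start: "jcij"
Op 1 (insert 'i' at idx 1): "jcij" -> "jicij"
Op 2 (append 'g'): "jicij" -> "jicijg"
Op 3 (append 'c'): "jicijg" -> "jicijgc"
Op 4 (append 'd'): "jicijgc" -> "jicijgcd"
Op 5 (insert 'h' at idx 8): "jicijgcd" -> "jicijgcdh"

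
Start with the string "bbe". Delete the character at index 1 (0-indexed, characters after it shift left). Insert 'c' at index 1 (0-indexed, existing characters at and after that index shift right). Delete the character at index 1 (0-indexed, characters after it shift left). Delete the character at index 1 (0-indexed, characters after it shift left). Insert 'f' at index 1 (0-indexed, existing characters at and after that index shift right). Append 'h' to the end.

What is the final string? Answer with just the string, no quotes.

Applying each edit step by step:
Start: "bbe"
Op 1 (delete idx 1 = 'b'): "bbe" -> "be"
Op 2 (insert 'c' at idx 1): "be" -> "bce"
Op 3 (delete idx 1 = 'c'): "bce" -> "be"
Op 4 (delete idx 1 = 'e'): "be" -> "b"
Op 5 (insert 'f' at idx 1): "b" -> "bf"
Op 6 (append 'h'): "bf" -> "bfh"

Answer: bfh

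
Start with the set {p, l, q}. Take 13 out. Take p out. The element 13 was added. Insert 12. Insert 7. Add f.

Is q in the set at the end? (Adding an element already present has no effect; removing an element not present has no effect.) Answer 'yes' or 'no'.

Tracking the set through each operation:
Start: {l, p, q}
Event 1 (remove 13): not present, no change. Set: {l, p, q}
Event 2 (remove p): removed. Set: {l, q}
Event 3 (add 13): added. Set: {13, l, q}
Event 4 (add 12): added. Set: {12, 13, l, q}
Event 5 (add 7): added. Set: {12, 13, 7, l, q}
Event 6 (add f): added. Set: {12, 13, 7, f, l, q}

Final set: {12, 13, 7, f, l, q} (size 6)
q is in the final set.

Answer: yes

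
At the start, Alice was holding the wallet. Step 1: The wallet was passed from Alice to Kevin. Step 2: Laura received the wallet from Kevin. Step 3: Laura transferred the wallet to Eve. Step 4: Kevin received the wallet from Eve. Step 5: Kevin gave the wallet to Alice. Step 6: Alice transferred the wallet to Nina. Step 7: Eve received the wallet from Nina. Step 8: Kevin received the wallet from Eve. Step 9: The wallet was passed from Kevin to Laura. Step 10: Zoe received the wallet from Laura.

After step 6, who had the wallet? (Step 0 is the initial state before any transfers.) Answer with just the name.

Tracking the wallet holder through step 6:
After step 0 (start): Alice
After step 1: Kevin
After step 2: Laura
After step 3: Eve
After step 4: Kevin
After step 5: Alice
After step 6: Nina

At step 6, the holder is Nina.

Answer: Nina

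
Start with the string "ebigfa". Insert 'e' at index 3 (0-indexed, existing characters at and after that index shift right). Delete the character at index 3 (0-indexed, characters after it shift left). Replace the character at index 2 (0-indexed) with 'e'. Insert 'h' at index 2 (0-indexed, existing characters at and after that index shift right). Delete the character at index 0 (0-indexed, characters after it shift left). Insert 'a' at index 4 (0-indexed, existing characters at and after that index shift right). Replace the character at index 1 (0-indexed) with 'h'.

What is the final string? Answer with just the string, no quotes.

Applying each edit step by step:
Start: "ebigfa"
Op 1 (insert 'e' at idx 3): "ebigfa" -> "ebiegfa"
Op 2 (delete idx 3 = 'e'): "ebiegfa" -> "ebigfa"
Op 3 (replace idx 2: 'i' -> 'e'): "ebigfa" -> "ebegfa"
Op 4 (insert 'h' at idx 2): "ebegfa" -> "ebhegfa"
Op 5 (delete idx 0 = 'e'): "ebhegfa" -> "bhegfa"
Op 6 (insert 'a' at idx 4): "bhegfa" -> "bhegafa"
Op 7 (replace idx 1: 'h' -> 'h'): "bhegafa" -> "bhegafa"

Answer: bhegafa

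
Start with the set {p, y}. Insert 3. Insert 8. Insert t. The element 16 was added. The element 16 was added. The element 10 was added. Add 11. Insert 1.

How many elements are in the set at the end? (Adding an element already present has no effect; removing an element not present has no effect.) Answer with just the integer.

Tracking the set through each operation:
Start: {p, y}
Event 1 (add 3): added. Set: {3, p, y}
Event 2 (add 8): added. Set: {3, 8, p, y}
Event 3 (add t): added. Set: {3, 8, p, t, y}
Event 4 (add 16): added. Set: {16, 3, 8, p, t, y}
Event 5 (add 16): already present, no change. Set: {16, 3, 8, p, t, y}
Event 6 (add 10): added. Set: {10, 16, 3, 8, p, t, y}
Event 7 (add 11): added. Set: {10, 11, 16, 3, 8, p, t, y}
Event 8 (add 1): added. Set: {1, 10, 11, 16, 3, 8, p, t, y}

Final set: {1, 10, 11, 16, 3, 8, p, t, y} (size 9)

Answer: 9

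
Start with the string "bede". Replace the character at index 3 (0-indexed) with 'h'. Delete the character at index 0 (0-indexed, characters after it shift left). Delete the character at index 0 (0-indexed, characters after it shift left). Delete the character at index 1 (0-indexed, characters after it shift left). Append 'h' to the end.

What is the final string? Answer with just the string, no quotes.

Applying each edit step by step:
Start: "bede"
Op 1 (replace idx 3: 'e' -> 'h'): "bede" -> "bedh"
Op 2 (delete idx 0 = 'b'): "bedh" -> "edh"
Op 3 (delete idx 0 = 'e'): "edh" -> "dh"
Op 4 (delete idx 1 = 'h'): "dh" -> "d"
Op 5 (append 'h'): "d" -> "dh"

Answer: dh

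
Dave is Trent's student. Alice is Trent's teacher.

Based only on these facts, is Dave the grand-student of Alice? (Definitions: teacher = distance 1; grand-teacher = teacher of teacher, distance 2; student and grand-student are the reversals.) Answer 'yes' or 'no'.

Reconstructing the teacher chain from the given facts:
  Alice -> Trent -> Dave
(each arrow means 'teacher of the next')
Positions in the chain (0 = top):
  position of Alice: 0
  position of Trent: 1
  position of Dave: 2

Dave is at position 2, Alice is at position 0; signed distance (j - i) = -2.
'grand-student' requires j - i = -2. Actual distance is -2, so the relation HOLDS.

Answer: yes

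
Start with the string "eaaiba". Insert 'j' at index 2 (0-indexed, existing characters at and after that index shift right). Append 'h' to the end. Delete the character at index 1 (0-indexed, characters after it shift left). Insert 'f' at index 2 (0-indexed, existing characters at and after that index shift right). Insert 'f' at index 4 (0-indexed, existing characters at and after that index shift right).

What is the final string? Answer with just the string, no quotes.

Answer: ejfafibah

Derivation:
Applying each edit step by step:
Start: "eaaiba"
Op 1 (insert 'j' at idx 2): "eaaiba" -> "eajaiba"
Op 2 (append 'h'): "eajaiba" -> "eajaibah"
Op 3 (delete idx 1 = 'a'): "eajaibah" -> "ejaibah"
Op 4 (insert 'f' at idx 2): "ejaibah" -> "ejfaibah"
Op 5 (insert 'f' at idx 4): "ejfaibah" -> "ejfafibah"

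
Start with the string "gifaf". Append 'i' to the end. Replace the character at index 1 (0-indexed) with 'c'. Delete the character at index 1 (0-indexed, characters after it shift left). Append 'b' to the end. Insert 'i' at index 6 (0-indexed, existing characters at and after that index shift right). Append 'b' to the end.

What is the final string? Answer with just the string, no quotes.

Answer: gfafibib

Derivation:
Applying each edit step by step:
Start: "gifaf"
Op 1 (append 'i'): "gifaf" -> "gifafi"
Op 2 (replace idx 1: 'i' -> 'c'): "gifafi" -> "gcfafi"
Op 3 (delete idx 1 = 'c'): "gcfafi" -> "gfafi"
Op 4 (append 'b'): "gfafi" -> "gfafib"
Op 5 (insert 'i' at idx 6): "gfafib" -> "gfafibi"
Op 6 (append 'b'): "gfafibi" -> "gfafibib"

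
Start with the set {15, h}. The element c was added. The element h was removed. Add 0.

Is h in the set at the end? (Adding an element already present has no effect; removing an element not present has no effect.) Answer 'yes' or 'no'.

Tracking the set through each operation:
Start: {15, h}
Event 1 (add c): added. Set: {15, c, h}
Event 2 (remove h): removed. Set: {15, c}
Event 3 (add 0): added. Set: {0, 15, c}

Final set: {0, 15, c} (size 3)
h is NOT in the final set.

Answer: no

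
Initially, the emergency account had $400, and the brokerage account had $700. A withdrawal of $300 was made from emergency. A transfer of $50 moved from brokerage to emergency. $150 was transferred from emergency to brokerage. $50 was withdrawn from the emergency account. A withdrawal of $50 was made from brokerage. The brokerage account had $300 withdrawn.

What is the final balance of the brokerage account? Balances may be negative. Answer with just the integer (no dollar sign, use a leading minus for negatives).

Answer: 450

Derivation:
Tracking account balances step by step:
Start: emergency=400, brokerage=700
Event 1 (withdraw 300 from emergency): emergency: 400 - 300 = 100. Balances: emergency=100, brokerage=700
Event 2 (transfer 50 brokerage -> emergency): brokerage: 700 - 50 = 650, emergency: 100 + 50 = 150. Balances: emergency=150, brokerage=650
Event 3 (transfer 150 emergency -> brokerage): emergency: 150 - 150 = 0, brokerage: 650 + 150 = 800. Balances: emergency=0, brokerage=800
Event 4 (withdraw 50 from emergency): emergency: 0 - 50 = -50. Balances: emergency=-50, brokerage=800
Event 5 (withdraw 50 from brokerage): brokerage: 800 - 50 = 750. Balances: emergency=-50, brokerage=750
Event 6 (withdraw 300 from brokerage): brokerage: 750 - 300 = 450. Balances: emergency=-50, brokerage=450

Final balance of brokerage: 450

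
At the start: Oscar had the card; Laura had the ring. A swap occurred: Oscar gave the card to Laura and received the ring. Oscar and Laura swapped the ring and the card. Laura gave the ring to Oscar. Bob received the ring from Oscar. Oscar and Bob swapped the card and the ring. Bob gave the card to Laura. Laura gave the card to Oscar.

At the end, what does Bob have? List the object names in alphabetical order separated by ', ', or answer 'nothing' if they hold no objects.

Tracking all object holders:
Start: card:Oscar, ring:Laura
Event 1 (swap card<->ring: now card:Laura, ring:Oscar). State: card:Laura, ring:Oscar
Event 2 (swap ring<->card: now ring:Laura, card:Oscar). State: card:Oscar, ring:Laura
Event 3 (give ring: Laura -> Oscar). State: card:Oscar, ring:Oscar
Event 4 (give ring: Oscar -> Bob). State: card:Oscar, ring:Bob
Event 5 (swap card<->ring: now card:Bob, ring:Oscar). State: card:Bob, ring:Oscar
Event 6 (give card: Bob -> Laura). State: card:Laura, ring:Oscar
Event 7 (give card: Laura -> Oscar). State: card:Oscar, ring:Oscar

Final state: card:Oscar, ring:Oscar
Bob holds: (nothing).

Answer: nothing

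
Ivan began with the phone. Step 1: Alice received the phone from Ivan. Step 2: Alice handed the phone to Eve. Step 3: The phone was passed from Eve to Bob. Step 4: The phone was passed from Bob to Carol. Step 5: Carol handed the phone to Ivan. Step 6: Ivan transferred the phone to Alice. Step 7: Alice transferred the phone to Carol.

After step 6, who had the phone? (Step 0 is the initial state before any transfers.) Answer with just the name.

Answer: Alice

Derivation:
Tracking the phone holder through step 6:
After step 0 (start): Ivan
After step 1: Alice
After step 2: Eve
After step 3: Bob
After step 4: Carol
After step 5: Ivan
After step 6: Alice

At step 6, the holder is Alice.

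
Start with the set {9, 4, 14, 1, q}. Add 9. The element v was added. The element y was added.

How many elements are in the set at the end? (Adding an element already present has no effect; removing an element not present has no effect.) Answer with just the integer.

Tracking the set through each operation:
Start: {1, 14, 4, 9, q}
Event 1 (add 9): already present, no change. Set: {1, 14, 4, 9, q}
Event 2 (add v): added. Set: {1, 14, 4, 9, q, v}
Event 3 (add y): added. Set: {1, 14, 4, 9, q, v, y}

Final set: {1, 14, 4, 9, q, v, y} (size 7)

Answer: 7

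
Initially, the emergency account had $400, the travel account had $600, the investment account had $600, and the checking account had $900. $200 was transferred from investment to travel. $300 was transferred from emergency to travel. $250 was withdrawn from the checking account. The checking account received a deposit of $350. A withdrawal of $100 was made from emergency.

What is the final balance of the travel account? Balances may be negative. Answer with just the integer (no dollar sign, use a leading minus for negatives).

Answer: 1100

Derivation:
Tracking account balances step by step:
Start: emergency=400, travel=600, investment=600, checking=900
Event 1 (transfer 200 investment -> travel): investment: 600 - 200 = 400, travel: 600 + 200 = 800. Balances: emergency=400, travel=800, investment=400, checking=900
Event 2 (transfer 300 emergency -> travel): emergency: 400 - 300 = 100, travel: 800 + 300 = 1100. Balances: emergency=100, travel=1100, investment=400, checking=900
Event 3 (withdraw 250 from checking): checking: 900 - 250 = 650. Balances: emergency=100, travel=1100, investment=400, checking=650
Event 4 (deposit 350 to checking): checking: 650 + 350 = 1000. Balances: emergency=100, travel=1100, investment=400, checking=1000
Event 5 (withdraw 100 from emergency): emergency: 100 - 100 = 0. Balances: emergency=0, travel=1100, investment=400, checking=1000

Final balance of travel: 1100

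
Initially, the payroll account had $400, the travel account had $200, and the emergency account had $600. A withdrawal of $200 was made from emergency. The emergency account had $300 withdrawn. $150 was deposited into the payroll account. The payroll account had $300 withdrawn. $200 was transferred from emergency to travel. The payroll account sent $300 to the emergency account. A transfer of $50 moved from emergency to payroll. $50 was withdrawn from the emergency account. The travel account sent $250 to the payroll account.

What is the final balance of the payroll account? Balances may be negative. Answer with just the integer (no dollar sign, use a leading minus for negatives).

Tracking account balances step by step:
Start: payroll=400, travel=200, emergency=600
Event 1 (withdraw 200 from emergency): emergency: 600 - 200 = 400. Balances: payroll=400, travel=200, emergency=400
Event 2 (withdraw 300 from emergency): emergency: 400 - 300 = 100. Balances: payroll=400, travel=200, emergency=100
Event 3 (deposit 150 to payroll): payroll: 400 + 150 = 550. Balances: payroll=550, travel=200, emergency=100
Event 4 (withdraw 300 from payroll): payroll: 550 - 300 = 250. Balances: payroll=250, travel=200, emergency=100
Event 5 (transfer 200 emergency -> travel): emergency: 100 - 200 = -100, travel: 200 + 200 = 400. Balances: payroll=250, travel=400, emergency=-100
Event 6 (transfer 300 payroll -> emergency): payroll: 250 - 300 = -50, emergency: -100 + 300 = 200. Balances: payroll=-50, travel=400, emergency=200
Event 7 (transfer 50 emergency -> payroll): emergency: 200 - 50 = 150, payroll: -50 + 50 = 0. Balances: payroll=0, travel=400, emergency=150
Event 8 (withdraw 50 from emergency): emergency: 150 - 50 = 100. Balances: payroll=0, travel=400, emergency=100
Event 9 (transfer 250 travel -> payroll): travel: 400 - 250 = 150, payroll: 0 + 250 = 250. Balances: payroll=250, travel=150, emergency=100

Final balance of payroll: 250

Answer: 250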